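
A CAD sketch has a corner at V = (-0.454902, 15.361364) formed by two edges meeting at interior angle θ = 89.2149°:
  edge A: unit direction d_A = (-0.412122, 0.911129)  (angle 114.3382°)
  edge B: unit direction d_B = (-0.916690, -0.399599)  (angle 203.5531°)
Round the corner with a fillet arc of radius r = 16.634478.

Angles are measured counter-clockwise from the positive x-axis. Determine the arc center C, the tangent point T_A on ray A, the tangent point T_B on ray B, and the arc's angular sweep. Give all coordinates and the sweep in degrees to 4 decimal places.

center=(-22.5611,23.8712) T_A=(-7.4049,30.7266) T_B=(-15.9140,8.6225) sweep=90.7851

bisector direction at 158.9457° = (-0.933240,0.359253)
center distance |VC| = r/sin(θ/2) = 16.634478/sin(44.6075°) = 23.687549
C = V + |VC|·bis = (-22.5611,23.8712)
T_A = V + ((C−V)·d_A)·d_A = V + 16.8640·d_A = (-7.4049,30.7266)
T_B = V + ((C−V)·d_B)·d_B = V + 16.8640·d_B = (-15.9140,8.6225)
sweep = 180° − θ = 90.7851°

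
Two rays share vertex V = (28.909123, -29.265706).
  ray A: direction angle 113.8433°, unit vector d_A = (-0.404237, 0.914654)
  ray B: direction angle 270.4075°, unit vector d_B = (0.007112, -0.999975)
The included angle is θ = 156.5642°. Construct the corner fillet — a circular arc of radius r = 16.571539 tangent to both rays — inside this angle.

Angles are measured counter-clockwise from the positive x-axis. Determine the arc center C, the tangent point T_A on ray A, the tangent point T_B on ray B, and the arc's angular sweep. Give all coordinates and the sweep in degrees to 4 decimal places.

bisector direction at 192.1254° = (-0.977690,-0.210052)
center distance |VC| = r/sin(θ/2) = 16.571539/sin(78.2821°) = 16.924250
C = V + |VC|·bis = (12.3624,-32.8207)
T_A = V + ((C−V)·d_A)·d_A = V + 3.4372·d_A = (27.5197,-26.1219)
T_B = V + ((C−V)·d_B)·d_B = V + 3.4372·d_B = (28.9336,-32.7028)
sweep = 180° − θ = 23.4358°

center=(12.3624,-32.8207) T_A=(27.5197,-26.1219) T_B=(28.9336,-32.7028) sweep=23.4358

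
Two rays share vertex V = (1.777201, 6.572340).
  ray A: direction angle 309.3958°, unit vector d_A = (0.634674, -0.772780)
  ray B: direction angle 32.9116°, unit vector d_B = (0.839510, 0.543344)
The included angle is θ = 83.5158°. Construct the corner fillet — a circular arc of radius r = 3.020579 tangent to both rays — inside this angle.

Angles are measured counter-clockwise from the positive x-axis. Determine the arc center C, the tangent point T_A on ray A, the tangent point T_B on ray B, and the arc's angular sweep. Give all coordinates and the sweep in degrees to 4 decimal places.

center=(6.2588,5.8748) T_A=(3.9245,3.9578) T_B=(4.6175,8.4107) sweep=96.4842

bisector direction at 351.1537° = (0.988104,-0.153784)
center distance |VC| = r/sin(θ/2) = 3.020579/sin(41.7579°) = 4.535509
C = V + |VC|·bis = (6.2588,5.8748)
T_A = V + ((C−V)·d_A)·d_A = V + 3.3833·d_A = (3.9245,3.9578)
T_B = V + ((C−V)·d_B)·d_B = V + 3.3833·d_B = (4.6175,8.4107)
sweep = 180° − θ = 96.4842°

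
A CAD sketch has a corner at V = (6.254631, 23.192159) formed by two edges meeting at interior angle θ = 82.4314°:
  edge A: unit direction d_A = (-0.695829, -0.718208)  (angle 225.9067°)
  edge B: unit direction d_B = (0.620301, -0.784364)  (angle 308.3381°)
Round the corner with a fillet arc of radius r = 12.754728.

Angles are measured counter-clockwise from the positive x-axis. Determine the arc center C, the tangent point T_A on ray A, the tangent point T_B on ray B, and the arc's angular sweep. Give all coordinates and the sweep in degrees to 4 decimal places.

bisector direction at 267.1224° = (-0.050202,-0.998739)
center distance |VC| = r/sin(θ/2) = 12.754728/sin(41.2157°) = 19.357737
C = V + |VC|·bis = (5.2828,3.8588)
T_A = V + ((C−V)·d_A)·d_A = V + 14.5616·d_A = (-3.8777,12.7339)
T_B = V + ((C−V)·d_B)·d_B = V + 14.5616·d_B = (15.2872,11.7706)
sweep = 180° − θ = 97.5686°

center=(5.2828,3.8588) T_A=(-3.8777,12.7339) T_B=(15.2872,11.7706) sweep=97.5686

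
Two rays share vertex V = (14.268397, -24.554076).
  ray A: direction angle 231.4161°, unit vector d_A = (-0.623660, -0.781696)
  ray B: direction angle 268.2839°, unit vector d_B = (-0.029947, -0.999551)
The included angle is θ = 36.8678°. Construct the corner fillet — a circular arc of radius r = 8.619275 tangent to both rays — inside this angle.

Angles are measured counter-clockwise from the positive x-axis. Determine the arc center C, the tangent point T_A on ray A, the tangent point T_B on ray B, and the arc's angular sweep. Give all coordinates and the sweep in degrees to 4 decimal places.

bisector direction at 249.8500° = (-0.344479,-0.938794)
center distance |VC| = r/sin(θ/2) = 8.619275/sin(18.4339°) = 27.258038
C = V + |VC|·bis = (4.8786,-50.1438)
T_A = V + ((C−V)·d_A)·d_A = V + 25.8594·d_A = (-1.8591,-44.7683)
T_B = V + ((C−V)·d_B)·d_B = V + 25.8594·d_B = (13.4940,-50.4019)
sweep = 180° − θ = 143.1322°

center=(4.8786,-50.1438) T_A=(-1.8591,-44.7683) T_B=(13.4940,-50.4019) sweep=143.1322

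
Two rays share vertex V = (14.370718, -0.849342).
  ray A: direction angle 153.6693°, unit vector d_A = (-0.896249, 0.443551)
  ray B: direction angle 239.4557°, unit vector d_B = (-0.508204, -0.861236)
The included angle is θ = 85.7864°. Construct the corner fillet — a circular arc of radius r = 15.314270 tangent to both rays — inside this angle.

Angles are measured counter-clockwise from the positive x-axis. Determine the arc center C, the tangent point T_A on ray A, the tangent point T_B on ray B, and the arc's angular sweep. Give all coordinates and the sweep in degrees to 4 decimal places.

bisector direction at 196.5625° = (-0.958509,-0.285061)
center distance |VC| = r/sin(θ/2) = 15.314270/sin(42.8932°) = 22.500010
C = V + |VC|·bis = (-7.1958,-7.2632)
T_A = V + ((C−V)·d_A)·d_A = V + 16.4840·d_A = (-0.4031,6.4622)
T_B = V + ((C−V)·d_B)·d_B = V + 16.4840·d_B = (5.9935,-15.0460)
sweep = 180° − θ = 94.2136°

center=(-7.1958,-7.2632) T_A=(-0.4031,6.4622) T_B=(5.9935,-15.0460) sweep=94.2136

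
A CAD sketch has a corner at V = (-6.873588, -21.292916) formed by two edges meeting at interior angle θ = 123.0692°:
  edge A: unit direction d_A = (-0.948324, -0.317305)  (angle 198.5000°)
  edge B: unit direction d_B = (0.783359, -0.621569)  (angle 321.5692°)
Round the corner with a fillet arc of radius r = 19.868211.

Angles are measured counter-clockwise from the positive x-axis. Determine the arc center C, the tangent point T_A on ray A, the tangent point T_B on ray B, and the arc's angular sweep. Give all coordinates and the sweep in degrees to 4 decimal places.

center=(-10.7847,-43.5524) T_A=(-17.0890,-24.7109) T_B=(1.5648,-27.9885) sweep=56.9308

bisector direction at 260.0346° = (-0.173053,-0.984912)
center distance |VC| = r/sin(θ/2) = 19.868211/sin(61.5346°) = 22.600496
C = V + |VC|·bis = (-10.7847,-43.5524)
T_A = V + ((C−V)·d_A)·d_A = V + 10.7720·d_A = (-17.0890,-24.7109)
T_B = V + ((C−V)·d_B)·d_B = V + 10.7720·d_B = (1.5648,-27.9885)
sweep = 180° − θ = 56.9308°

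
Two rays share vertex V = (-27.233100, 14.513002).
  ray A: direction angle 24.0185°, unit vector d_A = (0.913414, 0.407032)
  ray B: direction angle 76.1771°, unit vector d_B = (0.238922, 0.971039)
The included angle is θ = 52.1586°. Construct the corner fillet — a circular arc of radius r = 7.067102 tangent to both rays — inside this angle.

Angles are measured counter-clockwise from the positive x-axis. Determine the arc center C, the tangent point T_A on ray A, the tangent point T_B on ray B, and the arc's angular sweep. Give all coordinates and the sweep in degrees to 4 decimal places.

bisector direction at 50.0978° = (0.641479,0.767141)
center distance |VC| = r/sin(θ/2) = 7.067102/sin(26.0793°) = 16.075673
C = V + |VC|·bis = (-16.9209,26.8453)
T_A = V + ((C−V)·d_A)·d_A = V + 14.4390·d_A = (-14.0444,20.3901)
T_B = V + ((C−V)·d_B)·d_B = V + 14.4390·d_B = (-23.7833,28.5338)
sweep = 180° − θ = 127.8414°

center=(-16.9209,26.8453) T_A=(-14.0444,20.3901) T_B=(-23.7833,28.5338) sweep=127.8414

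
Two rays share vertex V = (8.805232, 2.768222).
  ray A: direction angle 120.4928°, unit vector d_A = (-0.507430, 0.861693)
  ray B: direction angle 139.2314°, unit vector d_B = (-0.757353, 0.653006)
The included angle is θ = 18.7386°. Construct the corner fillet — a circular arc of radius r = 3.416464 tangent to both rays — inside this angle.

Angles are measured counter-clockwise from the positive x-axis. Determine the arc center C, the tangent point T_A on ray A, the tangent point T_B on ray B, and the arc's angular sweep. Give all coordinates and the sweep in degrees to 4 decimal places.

bisector direction at 129.8621° = (-0.640942,0.767589)
center distance |VC| = r/sin(θ/2) = 3.416464/sin(9.3693°) = 20.985997
C = V + |VC|·bis = (-4.6456,18.8768)
T_A = V + ((C−V)·d_A)·d_A = V + 20.7060·d_A = (-1.7016,20.6105)
T_B = V + ((C−V)·d_B)·d_B = V + 20.7060·d_B = (-6.8765,16.2894)
sweep = 180° − θ = 161.2614°

center=(-4.6456,18.8768) T_A=(-1.7016,20.6105) T_B=(-6.8765,16.2894) sweep=161.2614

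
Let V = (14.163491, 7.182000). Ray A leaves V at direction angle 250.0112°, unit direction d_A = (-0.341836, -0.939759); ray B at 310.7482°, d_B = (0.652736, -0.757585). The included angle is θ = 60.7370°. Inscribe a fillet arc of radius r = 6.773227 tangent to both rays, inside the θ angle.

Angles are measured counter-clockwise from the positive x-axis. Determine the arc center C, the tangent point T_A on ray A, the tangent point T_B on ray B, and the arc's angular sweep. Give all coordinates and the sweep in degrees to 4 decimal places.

center=(16.5773,-5.9962) T_A=(10.2121,-3.6809) T_B=(21.7086,-1.5751) sweep=119.2630

bisector direction at 280.3797° = (0.180171,-0.983635)
center distance |VC| = r/sin(θ/2) = 6.773227/sin(30.3685°) = 13.397487
C = V + |VC|·bis = (16.5773,-5.9962)
T_A = V + ((C−V)·d_A)·d_A = V + 11.5592·d_A = (10.2121,-3.6809)
T_B = V + ((C−V)·d_B)·d_B = V + 11.5592·d_B = (21.7086,-1.5751)
sweep = 180° − θ = 119.2630°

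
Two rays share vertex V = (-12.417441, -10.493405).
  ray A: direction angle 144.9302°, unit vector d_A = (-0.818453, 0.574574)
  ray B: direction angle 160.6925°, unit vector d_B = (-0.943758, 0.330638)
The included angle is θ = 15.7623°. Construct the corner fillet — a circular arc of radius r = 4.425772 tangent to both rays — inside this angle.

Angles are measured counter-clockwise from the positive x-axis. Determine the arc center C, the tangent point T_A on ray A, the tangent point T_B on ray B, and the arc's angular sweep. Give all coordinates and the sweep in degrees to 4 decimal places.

center=(-41.1280,4.2546) T_A=(-38.5851,7.8769) T_B=(-42.5913,0.0778) sweep=164.2377

bisector direction at 152.8114° = (-0.889507,0.456922)
center distance |VC| = r/sin(θ/2) = 4.425772/sin(7.8811°) = 32.276948
C = V + |VC|·bis = (-41.1280,4.2546)
T_A = V + ((C−V)·d_A)·d_A = V + 31.9721·d_A = (-38.5851,7.8769)
T_B = V + ((C−V)·d_B)·d_B = V + 31.9721·d_B = (-42.5913,0.0778)
sweep = 180° − θ = 164.2377°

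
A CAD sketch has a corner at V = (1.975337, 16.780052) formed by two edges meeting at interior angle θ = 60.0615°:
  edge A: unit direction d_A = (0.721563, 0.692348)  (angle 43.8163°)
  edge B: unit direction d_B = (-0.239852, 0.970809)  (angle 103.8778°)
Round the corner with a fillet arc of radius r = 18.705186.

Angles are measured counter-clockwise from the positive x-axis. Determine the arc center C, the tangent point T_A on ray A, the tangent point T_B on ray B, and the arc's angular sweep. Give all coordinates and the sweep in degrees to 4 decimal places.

bisector direction at 73.8470° = (0.278202,0.960522)
center distance |VC| = r/sin(θ/2) = 18.705186/sin(30.0308°) = 37.375634
C = V + |VC|·bis = (12.3733,52.6802)
T_A = V + ((C−V)·d_A)·d_A = V + 32.3582·d_A = (25.3238,39.1832)
T_B = V + ((C−V)·d_B)·d_B = V + 32.3582·d_B = (-5.7858,48.1937)
sweep = 180° − θ = 119.9385°

center=(12.3733,52.6802) T_A=(25.3238,39.1832) T_B=(-5.7858,48.1937) sweep=119.9385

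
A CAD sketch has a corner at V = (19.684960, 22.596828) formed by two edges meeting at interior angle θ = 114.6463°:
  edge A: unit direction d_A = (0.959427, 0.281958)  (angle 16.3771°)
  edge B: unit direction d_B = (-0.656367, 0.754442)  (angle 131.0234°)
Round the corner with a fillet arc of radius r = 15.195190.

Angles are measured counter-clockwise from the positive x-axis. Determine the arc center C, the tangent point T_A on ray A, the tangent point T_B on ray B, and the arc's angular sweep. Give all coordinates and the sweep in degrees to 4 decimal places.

center=(24.7516,39.9236) T_A=(29.0360,25.3449) T_B=(13.2877,29.9500) sweep=65.3537

bisector direction at 73.7002° = (0.280663,0.959807)
center distance |VC| = r/sin(θ/2) = 15.195190/sin(57.3231°) = 18.052354
C = V + |VC|·bis = (24.7516,39.9236)
T_A = V + ((C−V)·d_A)·d_A = V + 9.7465·d_A = (29.0360,25.3449)
T_B = V + ((C−V)·d_B)·d_B = V + 9.7465·d_B = (13.2877,29.9500)
sweep = 180° − θ = 65.3537°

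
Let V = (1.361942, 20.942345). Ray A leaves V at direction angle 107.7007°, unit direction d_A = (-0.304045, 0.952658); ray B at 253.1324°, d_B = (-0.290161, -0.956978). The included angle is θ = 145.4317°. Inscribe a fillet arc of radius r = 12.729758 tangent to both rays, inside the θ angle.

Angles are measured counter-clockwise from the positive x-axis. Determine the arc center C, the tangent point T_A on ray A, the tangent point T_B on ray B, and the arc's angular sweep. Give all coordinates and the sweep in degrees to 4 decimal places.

center=(-11.9695,20.8454) T_A=(0.1576,24.7158) T_B=(0.2126,17.1517) sweep=34.5683

bisector direction at 180.4166° = (-0.999974,-0.007270)
center distance |VC| = r/sin(θ/2) = 12.729758/sin(72.7159°) = 13.331781
C = V + |VC|·bis = (-11.9695,20.8454)
T_A = V + ((C−V)·d_A)·d_A = V + 3.9610·d_A = (0.1576,24.7158)
T_B = V + ((C−V)·d_B)·d_B = V + 3.9610·d_B = (0.2126,17.1517)
sweep = 180° − θ = 34.5683°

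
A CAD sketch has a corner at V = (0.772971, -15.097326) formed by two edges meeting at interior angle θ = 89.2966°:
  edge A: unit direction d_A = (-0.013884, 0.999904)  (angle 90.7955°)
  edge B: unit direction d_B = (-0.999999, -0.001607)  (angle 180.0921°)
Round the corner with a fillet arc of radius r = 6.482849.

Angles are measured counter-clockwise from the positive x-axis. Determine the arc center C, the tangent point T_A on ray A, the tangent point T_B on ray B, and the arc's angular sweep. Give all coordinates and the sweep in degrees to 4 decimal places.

bisector direction at 135.4438° = (-0.712563,0.701609)
center distance |VC| = r/sin(θ/2) = 6.482849/sin(44.6483°) = 9.224932
C = V + |VC|·bis = (-5.8004,-8.6250)
T_A = V + ((C−V)·d_A)·d_A = V + 6.5629·d_A = (0.6819,-8.5350)
T_B = V + ((C−V)·d_B)·d_B = V + 6.5629·d_B = (-5.7899,-15.1079)
sweep = 180° − θ = 90.7034°

center=(-5.8004,-8.6250) T_A=(0.6819,-8.5350) T_B=(-5.7899,-15.1079) sweep=90.7034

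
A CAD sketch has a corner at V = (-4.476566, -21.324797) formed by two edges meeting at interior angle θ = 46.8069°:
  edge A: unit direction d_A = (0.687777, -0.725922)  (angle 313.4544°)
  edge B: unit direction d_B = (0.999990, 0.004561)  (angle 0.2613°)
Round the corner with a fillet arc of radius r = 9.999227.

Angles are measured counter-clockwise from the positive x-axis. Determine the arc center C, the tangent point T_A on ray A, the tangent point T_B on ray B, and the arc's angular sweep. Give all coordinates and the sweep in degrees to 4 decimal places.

bisector direction at 336.8579° = (0.919533,-0.393014)
center distance |VC| = r/sin(θ/2) = 9.999227/sin(23.4034°) = 25.174088
C = V + |VC|·bis = (18.6718,-31.2186)
T_A = V + ((C−V)·d_A)·d_A = V + 23.1030·d_A = (11.4132,-38.0958)
T_B = V + ((C−V)·d_B)·d_B = V + 23.1030·d_B = (18.6262,-21.2194)
sweep = 180° − θ = 133.1931°

center=(18.6718,-31.2186) T_A=(11.4132,-38.0958) T_B=(18.6262,-21.2194) sweep=133.1931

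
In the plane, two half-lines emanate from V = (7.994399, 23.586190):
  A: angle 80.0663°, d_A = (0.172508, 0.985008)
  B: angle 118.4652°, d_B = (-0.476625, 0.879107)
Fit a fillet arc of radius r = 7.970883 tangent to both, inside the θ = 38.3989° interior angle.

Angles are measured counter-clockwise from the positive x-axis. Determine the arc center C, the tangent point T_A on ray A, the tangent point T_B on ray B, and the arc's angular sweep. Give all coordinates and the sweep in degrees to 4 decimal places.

center=(4.0917,47.5080) T_A=(11.9431,46.1330) T_B=(-2.9155,43.7089) sweep=141.6011

bisector direction at 99.2657° = (-0.161014,0.986952)
center distance |VC| = r/sin(θ/2) = 7.970883/sin(19.1994°) = 24.238100
C = V + |VC|·bis = (4.0917,47.5080)
T_A = V + ((C−V)·d_A)·d_A = V + 22.8900·d_A = (11.9431,46.1330)
T_B = V + ((C−V)·d_B)·d_B = V + 22.8900·d_B = (-2.9155,43.7089)
sweep = 180° − θ = 141.6011°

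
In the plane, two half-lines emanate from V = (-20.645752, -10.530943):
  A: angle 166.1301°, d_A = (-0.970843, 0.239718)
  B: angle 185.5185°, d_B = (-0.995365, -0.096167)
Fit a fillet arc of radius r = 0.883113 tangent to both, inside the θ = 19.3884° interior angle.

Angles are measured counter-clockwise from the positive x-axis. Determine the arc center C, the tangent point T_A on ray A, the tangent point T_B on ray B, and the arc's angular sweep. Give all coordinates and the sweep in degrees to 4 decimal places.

bisector direction at 175.8243° = (-0.997345,0.072815)
center distance |VC| = r/sin(θ/2) = 0.883113/sin(9.6942°) = 5.244463
C = V + |VC|·bis = (-25.8763,-10.1491)
T_A = V + ((C−V)·d_A)·d_A = V + 5.1696·d_A = (-25.6646,-9.2917)
T_B = V + ((C−V)·d_B)·d_B = V + 5.1696·d_B = (-25.7914,-11.0281)
sweep = 180° − θ = 160.6116°

center=(-25.8763,-10.1491) T_A=(-25.6646,-9.2917) T_B=(-25.7914,-11.0281) sweep=160.6116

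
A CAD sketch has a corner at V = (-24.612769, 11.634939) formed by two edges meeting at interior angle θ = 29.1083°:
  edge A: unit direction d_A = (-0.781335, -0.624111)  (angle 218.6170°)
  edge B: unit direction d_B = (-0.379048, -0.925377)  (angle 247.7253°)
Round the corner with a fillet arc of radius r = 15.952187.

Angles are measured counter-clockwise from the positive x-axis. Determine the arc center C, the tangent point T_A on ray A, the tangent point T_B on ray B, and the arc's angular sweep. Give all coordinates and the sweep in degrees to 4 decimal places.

bisector direction at 233.1711° = (-0.599427,-0.800430)
center distance |VC| = r/sin(θ/2) = 15.952187/sin(14.5541°) = 63.479951
C = V + |VC|·bis = (-62.6643,-39.1763)
T_A = V + ((C−V)·d_A)·d_A = V + 61.4429·d_A = (-72.6203,-26.7123)
T_B = V + ((C−V)·d_B)·d_B = V + 61.4429·d_B = (-47.9026,-45.2229)
sweep = 180° − θ = 150.8917°

center=(-62.6643,-39.1763) T_A=(-72.6203,-26.7123) T_B=(-47.9026,-45.2229) sweep=150.8917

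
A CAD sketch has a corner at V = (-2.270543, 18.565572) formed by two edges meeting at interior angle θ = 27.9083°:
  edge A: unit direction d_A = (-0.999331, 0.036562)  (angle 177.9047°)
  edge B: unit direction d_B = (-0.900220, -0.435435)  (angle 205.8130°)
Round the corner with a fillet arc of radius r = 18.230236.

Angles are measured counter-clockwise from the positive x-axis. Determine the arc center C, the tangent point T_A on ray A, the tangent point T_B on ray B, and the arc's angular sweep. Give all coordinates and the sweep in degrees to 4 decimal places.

center=(-76.2556,3.0300) T_A=(-75.5890,21.2480) T_B=(-68.3175,-13.3813) sweep=152.0917

bisector direction at 191.8588° = (-0.978657,-0.205501)
center distance |VC| = r/sin(θ/2) = 18.230236/sin(13.9542°) = 75.598537
C = V + |VC|·bis = (-76.2556,3.0300)
T_A = V + ((C−V)·d_A)·d_A = V + 73.3675·d_A = (-75.5890,21.2480)
T_B = V + ((C−V)·d_B)·d_B = V + 73.3675·d_B = (-68.3175,-13.3813)
sweep = 180° − θ = 152.0917°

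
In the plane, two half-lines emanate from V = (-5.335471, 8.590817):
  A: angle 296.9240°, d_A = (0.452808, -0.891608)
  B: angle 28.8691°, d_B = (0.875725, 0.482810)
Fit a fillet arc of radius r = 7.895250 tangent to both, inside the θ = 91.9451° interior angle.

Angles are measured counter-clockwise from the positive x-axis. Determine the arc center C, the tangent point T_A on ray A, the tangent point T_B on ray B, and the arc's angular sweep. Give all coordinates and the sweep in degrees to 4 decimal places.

center=(5.1597,5.3614) T_A=(-1.8798,1.7864) T_B=(1.3478,12.2755) sweep=88.0549

bisector direction at 342.8965° = (0.955775,-0.294098)
center distance |VC| = r/sin(θ/2) = 7.895250/sin(45.9725°) = 10.980771
C = V + |VC|·bis = (5.1597,5.3614)
T_A = V + ((C−V)·d_A)·d_A = V + 7.6317·d_A = (-1.8798,1.7864)
T_B = V + ((C−V)·d_B)·d_B = V + 7.6317·d_B = (1.3478,12.2755)
sweep = 180° − θ = 88.0549°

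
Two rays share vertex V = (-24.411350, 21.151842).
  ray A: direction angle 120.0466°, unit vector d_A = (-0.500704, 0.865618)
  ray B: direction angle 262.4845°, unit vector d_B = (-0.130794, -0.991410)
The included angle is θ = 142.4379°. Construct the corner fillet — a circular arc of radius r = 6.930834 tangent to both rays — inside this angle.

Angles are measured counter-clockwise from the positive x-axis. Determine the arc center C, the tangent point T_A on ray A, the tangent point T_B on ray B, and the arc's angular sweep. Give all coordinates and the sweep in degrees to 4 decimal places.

center=(-31.5909,19.7217) T_A=(-25.5915,23.1920) T_B=(-24.7196,18.8152) sweep=37.5621

bisector direction at 191.2656° = (-0.980732,-0.195356)
center distance |VC| = r/sin(θ/2) = 6.930834/sin(71.2190°) = 7.320614
C = V + |VC|·bis = (-31.5909,19.7217)
T_A = V + ((C−V)·d_A)·d_A = V + 2.3569·d_A = (-25.5915,23.1920)
T_B = V + ((C−V)·d_B)·d_B = V + 2.3569·d_B = (-24.7196,18.8152)
sweep = 180° − θ = 37.5621°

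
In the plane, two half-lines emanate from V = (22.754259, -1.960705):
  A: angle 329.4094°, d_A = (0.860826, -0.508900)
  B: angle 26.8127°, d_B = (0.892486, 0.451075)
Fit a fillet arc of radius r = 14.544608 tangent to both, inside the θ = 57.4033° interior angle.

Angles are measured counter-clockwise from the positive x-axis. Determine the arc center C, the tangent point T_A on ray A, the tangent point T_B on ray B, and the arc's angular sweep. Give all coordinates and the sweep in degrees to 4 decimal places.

center=(53.0234,-2.9590) T_A=(45.6216,-15.4794) T_B=(46.4627,10.0219) sweep=122.5967

bisector direction at 358.1110° = (0.999457,-0.032962)
center distance |VC| = r/sin(θ/2) = 14.544608/sin(28.7017°) = 30.285571
C = V + |VC|·bis = (53.0234,-2.9590)
T_A = V + ((C−V)·d_A)·d_A = V + 26.5645·d_A = (45.6216,-15.4794)
T_B = V + ((C−V)·d_B)·d_B = V + 26.5645·d_B = (46.4627,10.0219)
sweep = 180° − θ = 122.5967°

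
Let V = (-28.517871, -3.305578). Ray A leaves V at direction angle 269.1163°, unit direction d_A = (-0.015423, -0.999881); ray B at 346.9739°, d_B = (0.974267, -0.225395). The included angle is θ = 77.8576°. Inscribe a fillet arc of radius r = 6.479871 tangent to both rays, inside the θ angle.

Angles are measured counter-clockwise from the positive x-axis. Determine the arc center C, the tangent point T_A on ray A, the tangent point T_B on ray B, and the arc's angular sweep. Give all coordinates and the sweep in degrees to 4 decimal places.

center=(-22.1625,-11.4269) T_A=(-28.6416,-11.3270) T_B=(-20.7020,-5.1138) sweep=102.1424

bisector direction at 308.0451° = (0.616282,-0.787526)
center distance |VC| = r/sin(θ/2) = 6.479871/sin(38.9288°) = 10.312450
C = V + |VC|·bis = (-22.1625,-11.4269)
T_A = V + ((C−V)·d_A)·d_A = V + 8.0223·d_A = (-28.6416,-11.3270)
T_B = V + ((C−V)·d_B)·d_B = V + 8.0223·d_B = (-20.7020,-5.1138)
sweep = 180° − θ = 102.1424°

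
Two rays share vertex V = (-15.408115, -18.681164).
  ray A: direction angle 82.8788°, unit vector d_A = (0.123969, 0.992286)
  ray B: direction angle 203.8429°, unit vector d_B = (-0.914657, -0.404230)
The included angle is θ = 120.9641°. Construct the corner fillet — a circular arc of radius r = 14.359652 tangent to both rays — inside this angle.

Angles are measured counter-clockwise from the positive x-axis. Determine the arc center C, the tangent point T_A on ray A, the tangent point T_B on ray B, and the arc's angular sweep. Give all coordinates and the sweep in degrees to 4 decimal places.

center=(-28.6491,-8.8335) T_A=(-14.4002,-10.6136) T_B=(-22.8445,-21.9677) sweep=59.0359

bisector direction at 143.3608° = (-0.802410,0.596773)
center distance |VC| = r/sin(θ/2) = 14.359652/sin(60.4821°) = 16.501527
C = V + |VC|·bis = (-28.6491,-8.8335)
T_A = V + ((C−V)·d_A)·d_A = V + 8.1302·d_A = (-14.4002,-10.6136)
T_B = V + ((C−V)·d_B)·d_B = V + 8.1302·d_B = (-22.8445,-21.9677)
sweep = 180° − θ = 59.0359°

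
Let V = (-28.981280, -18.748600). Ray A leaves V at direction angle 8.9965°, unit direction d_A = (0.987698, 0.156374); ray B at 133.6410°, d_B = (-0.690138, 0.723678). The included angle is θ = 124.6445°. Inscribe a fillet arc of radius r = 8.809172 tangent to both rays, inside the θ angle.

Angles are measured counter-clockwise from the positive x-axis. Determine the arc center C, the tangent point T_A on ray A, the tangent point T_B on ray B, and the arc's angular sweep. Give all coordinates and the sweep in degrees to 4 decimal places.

bisector direction at 71.3187° = (0.320303,0.947315)
center distance |VC| = r/sin(θ/2) = 8.809172/sin(62.3222°) = 9.947414
C = V + |VC|·bis = (-25.7951,-9.3253)
T_A = V + ((C−V)·d_A)·d_A = V + 4.6206·d_A = (-24.4176,-18.0261)
T_B = V + ((C−V)·d_B)·d_B = V + 4.6206·d_B = (-32.1701,-15.4048)
sweep = 180° − θ = 55.3555°

center=(-25.7951,-9.3253) T_A=(-24.4176,-18.0261) T_B=(-32.1701,-15.4048) sweep=55.3555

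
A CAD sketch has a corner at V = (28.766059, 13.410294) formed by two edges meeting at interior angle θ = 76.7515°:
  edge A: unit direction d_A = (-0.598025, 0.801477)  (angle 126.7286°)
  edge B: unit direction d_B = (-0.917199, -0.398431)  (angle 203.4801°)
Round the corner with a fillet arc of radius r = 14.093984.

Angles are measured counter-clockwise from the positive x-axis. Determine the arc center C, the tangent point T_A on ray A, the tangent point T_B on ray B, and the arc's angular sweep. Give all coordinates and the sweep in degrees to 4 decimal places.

center=(6.8266,19.2461) T_A=(18.1226,27.6747) T_B=(12.4421,6.3192) sweep=103.2485

bisector direction at 165.1043° = (-0.966396,0.257059)
center distance |VC| = r/sin(θ/2) = 14.093984/sin(38.3757°) = 22.702352
C = V + |VC|·bis = (6.8266,19.2461)
T_A = V + ((C−V)·d_A)·d_A = V + 17.7977·d_A = (18.1226,27.6747)
T_B = V + ((C−V)·d_B)·d_B = V + 17.7977·d_B = (12.4421,6.3192)
sweep = 180° − θ = 103.2485°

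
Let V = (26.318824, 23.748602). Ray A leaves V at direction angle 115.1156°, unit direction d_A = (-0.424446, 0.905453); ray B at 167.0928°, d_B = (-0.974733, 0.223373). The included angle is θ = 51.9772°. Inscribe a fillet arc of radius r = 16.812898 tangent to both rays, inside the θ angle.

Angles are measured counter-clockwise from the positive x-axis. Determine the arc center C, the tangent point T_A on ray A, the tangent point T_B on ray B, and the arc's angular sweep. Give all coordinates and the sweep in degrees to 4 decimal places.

bisector direction at 141.1042° = (-0.778289,0.627906)
center distance |VC| = r/sin(θ/2) = 16.812898/sin(25.9886°) = 38.368766
C = V + |VC|·bis = (-3.5432,47.8406)
T_A = V + ((C−V)·d_A)·d_A = V + 34.4890·d_A = (11.6801,54.9767)
T_B = V + ((C−V)·d_B)·d_B = V + 34.4890·d_B = (-7.2987,31.4525)
sweep = 180° − θ = 128.0228°

center=(-3.5432,47.8406) T_A=(11.6801,54.9767) T_B=(-7.2987,31.4525) sweep=128.0228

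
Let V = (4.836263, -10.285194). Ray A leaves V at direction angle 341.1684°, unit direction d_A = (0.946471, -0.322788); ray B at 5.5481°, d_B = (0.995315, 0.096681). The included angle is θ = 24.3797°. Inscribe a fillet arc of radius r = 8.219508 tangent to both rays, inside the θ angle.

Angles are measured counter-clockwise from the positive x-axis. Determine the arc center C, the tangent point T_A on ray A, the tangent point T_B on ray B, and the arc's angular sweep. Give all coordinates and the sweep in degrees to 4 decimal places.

bisector direction at 353.3583° = (0.993289,-0.115661)
center distance |VC| = r/sin(θ/2) = 8.219508/sin(12.1898°) = 38.927038
C = V + |VC|·bis = (43.5021,-14.7875)
T_A = V + ((C−V)·d_A)·d_A = V + 38.0494·d_A = (40.8489,-22.5671)
T_B = V + ((C−V)·d_B)·d_B = V + 38.0494·d_B = (42.7074,-6.6065)
sweep = 180° − θ = 155.6203°

center=(43.5021,-14.7875) T_A=(40.8489,-22.5671) T_B=(42.7074,-6.6065) sweep=155.6203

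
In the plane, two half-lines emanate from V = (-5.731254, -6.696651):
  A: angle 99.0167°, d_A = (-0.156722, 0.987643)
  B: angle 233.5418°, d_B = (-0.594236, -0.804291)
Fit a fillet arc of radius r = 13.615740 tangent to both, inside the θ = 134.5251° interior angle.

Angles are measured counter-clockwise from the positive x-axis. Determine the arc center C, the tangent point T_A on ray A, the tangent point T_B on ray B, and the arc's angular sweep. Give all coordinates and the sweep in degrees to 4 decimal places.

center=(-20.0730,-3.1950) T_A=(-6.6255,-1.0611) T_B=(-9.1220,-11.2860) sweep=45.4749

bisector direction at 166.2793° = (-0.971463,0.237190)
center distance |VC| = r/sin(θ/2) = 13.615740/sin(67.2626°) = 14.763040
C = V + |VC|·bis = (-20.0730,-3.1950)
T_A = V + ((C−V)·d_A)·d_A = V + 5.7060·d_A = (-6.6255,-1.0611)
T_B = V + ((C−V)·d_B)·d_B = V + 5.7060·d_B = (-9.1220,-11.2860)
sweep = 180° − θ = 45.4749°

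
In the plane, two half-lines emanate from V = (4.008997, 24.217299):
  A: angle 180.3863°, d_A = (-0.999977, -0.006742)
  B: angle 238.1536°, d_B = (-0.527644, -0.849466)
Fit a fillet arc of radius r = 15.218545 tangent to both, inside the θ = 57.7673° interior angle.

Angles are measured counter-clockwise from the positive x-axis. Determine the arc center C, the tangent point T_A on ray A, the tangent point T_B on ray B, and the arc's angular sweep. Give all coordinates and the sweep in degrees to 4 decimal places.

center=(-23.4747,8.8131) T_A=(-23.5773,24.0313) T_B=(-10.5471,0.7831) sweep=122.2327

bisector direction at 209.2700° = (-0.872326,-0.488925)
center distance |VC| = r/sin(θ/2) = 15.218545/sin(28.8836°) = 31.506252
C = V + |VC|·bis = (-23.4747,8.8131)
T_A = V + ((C−V)·d_A)·d_A = V + 27.5870·d_A = (-23.5773,24.0313)
T_B = V + ((C−V)·d_B)·d_B = V + 27.5870·d_B = (-10.5471,0.7831)
sweep = 180° − θ = 122.2327°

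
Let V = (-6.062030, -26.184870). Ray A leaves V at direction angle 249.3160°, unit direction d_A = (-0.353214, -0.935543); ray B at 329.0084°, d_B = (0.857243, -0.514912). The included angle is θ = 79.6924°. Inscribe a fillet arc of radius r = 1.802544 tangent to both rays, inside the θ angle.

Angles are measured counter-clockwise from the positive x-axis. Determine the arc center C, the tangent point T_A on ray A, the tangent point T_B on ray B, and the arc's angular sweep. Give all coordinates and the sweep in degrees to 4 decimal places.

center=(-5.1386,-28.8423) T_A=(-6.8249,-28.2056) T_B=(-4.2104,-27.2970) sweep=100.3076

bisector direction at 289.1622° = (0.328244,-0.944593)
center distance |VC| = r/sin(θ/2) = 1.802544/sin(39.8462°) = 2.813271
C = V + |VC|·bis = (-5.1386,-28.8423)
T_A = V + ((C−V)·d_A)·d_A = V + 2.1599·d_A = (-6.8249,-28.2056)
T_B = V + ((C−V)·d_B)·d_B = V + 2.1599·d_B = (-4.2104,-27.2970)
sweep = 180° − θ = 100.3076°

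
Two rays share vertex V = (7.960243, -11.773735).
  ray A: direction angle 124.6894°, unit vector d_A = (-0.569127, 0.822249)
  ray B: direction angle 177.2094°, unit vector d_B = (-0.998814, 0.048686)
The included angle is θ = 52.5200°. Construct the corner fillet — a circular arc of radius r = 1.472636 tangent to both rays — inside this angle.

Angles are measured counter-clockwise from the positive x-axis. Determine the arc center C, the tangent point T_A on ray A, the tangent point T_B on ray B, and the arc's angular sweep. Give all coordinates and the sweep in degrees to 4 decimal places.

center=(5.0506,-10.1575) T_A=(6.2615,-9.3194) T_B=(4.9789,-11.6284) sweep=127.4800

bisector direction at 150.9494° = (-0.874191,0.485582)
center distance |VC| = r/sin(θ/2) = 1.472636/sin(26.2600°) = 3.328403
C = V + |VC|·bis = (5.0506,-10.1575)
T_A = V + ((C−V)·d_A)·d_A = V + 2.9849·d_A = (6.2615,-9.3194)
T_B = V + ((C−V)·d_B)·d_B = V + 2.9849·d_B = (4.9789,-11.6284)
sweep = 180° − θ = 127.4800°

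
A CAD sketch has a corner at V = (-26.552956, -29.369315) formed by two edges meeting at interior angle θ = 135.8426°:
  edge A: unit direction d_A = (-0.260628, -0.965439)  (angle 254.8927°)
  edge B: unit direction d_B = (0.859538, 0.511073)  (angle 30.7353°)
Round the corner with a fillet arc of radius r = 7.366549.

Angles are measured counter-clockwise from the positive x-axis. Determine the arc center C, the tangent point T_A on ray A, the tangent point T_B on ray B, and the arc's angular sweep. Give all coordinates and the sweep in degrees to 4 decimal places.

bisector direction at 322.8140° = (0.796678,-0.604404)
center distance |VC| = r/sin(θ/2) = 7.366549/sin(67.9213°) = 7.949498
C = V + |VC|·bis = (-20.2198,-34.1740)
T_A = V + ((C−V)·d_A)·d_A = V + 2.9881·d_A = (-27.3317,-32.2541)
T_B = V + ((C−V)·d_B)·d_B = V + 2.9881·d_B = (-23.9846,-27.8422)
sweep = 180° − θ = 44.1574°

center=(-20.2198,-34.1740) T_A=(-27.3317,-32.2541) T_B=(-23.9846,-27.8422) sweep=44.1574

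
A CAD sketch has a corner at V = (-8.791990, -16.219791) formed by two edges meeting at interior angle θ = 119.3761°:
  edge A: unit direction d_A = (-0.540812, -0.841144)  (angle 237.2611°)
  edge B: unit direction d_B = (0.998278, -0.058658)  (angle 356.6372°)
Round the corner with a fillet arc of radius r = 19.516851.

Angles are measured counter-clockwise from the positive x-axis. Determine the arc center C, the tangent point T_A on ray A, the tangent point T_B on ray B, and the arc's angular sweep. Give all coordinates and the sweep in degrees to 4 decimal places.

center=(1.4537,-36.3723) T_A=(-14.9628,-25.8174) T_B=(2.5986,-16.8891) sweep=60.6239

bisector direction at 296.9492° = (0.453200,-0.891409)
center distance |VC| = r/sin(θ/2) = 19.516851/sin(59.6880°) = 22.607518
C = V + |VC|·bis = (1.4537,-36.3723)
T_A = V + ((C−V)·d_A)·d_A = V + 11.4102·d_A = (-14.9628,-25.8174)
T_B = V + ((C−V)·d_B)·d_B = V + 11.4102·d_B = (2.5986,-16.8891)
sweep = 180° − θ = 60.6239°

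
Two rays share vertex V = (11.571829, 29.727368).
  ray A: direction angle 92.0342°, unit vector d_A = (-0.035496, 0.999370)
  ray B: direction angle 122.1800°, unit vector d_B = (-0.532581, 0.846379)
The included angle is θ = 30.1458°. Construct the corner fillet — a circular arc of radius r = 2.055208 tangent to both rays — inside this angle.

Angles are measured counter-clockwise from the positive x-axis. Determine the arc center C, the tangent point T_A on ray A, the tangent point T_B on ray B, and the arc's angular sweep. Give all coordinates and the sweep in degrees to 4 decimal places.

bisector direction at 107.1071° = (-0.294159,0.955757)
center distance |VC| = r/sin(θ/2) = 2.055208/sin(15.0729°) = 7.903192
C = V + |VC|·bis = (9.2470,37.2809)
T_A = V + ((C−V)·d_A)·d_A = V + 7.6313·d_A = (11.3009,37.3538)
T_B = V + ((C−V)·d_B)·d_B = V + 7.6313·d_B = (7.5076,36.1863)
sweep = 180° − θ = 149.8542°

center=(9.2470,37.2809) T_A=(11.3009,37.3538) T_B=(7.5076,36.1863) sweep=149.8542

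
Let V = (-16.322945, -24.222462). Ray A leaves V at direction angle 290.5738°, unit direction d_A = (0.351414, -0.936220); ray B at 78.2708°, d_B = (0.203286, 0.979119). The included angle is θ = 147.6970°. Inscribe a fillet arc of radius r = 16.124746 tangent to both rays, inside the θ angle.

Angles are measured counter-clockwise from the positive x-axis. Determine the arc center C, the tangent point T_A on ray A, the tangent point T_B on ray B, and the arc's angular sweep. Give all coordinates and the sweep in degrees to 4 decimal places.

center=(0.4144,-22.9280) T_A=(-14.6819,-28.5945) T_B=(-15.3736,-19.6501) sweep=32.3030

bisector direction at 4.4223° = (0.997023,0.077107)
center distance |VC| = r/sin(θ/2) = 16.124746/sin(73.8485°) = 16.787351
C = V + |VC|·bis = (0.4144,-22.9280)
T_A = V + ((C−V)·d_A)·d_A = V + 4.6699·d_A = (-14.6819,-28.5945)
T_B = V + ((C−V)·d_B)·d_B = V + 4.6699·d_B = (-15.3736,-19.6501)
sweep = 180° − θ = 32.3030°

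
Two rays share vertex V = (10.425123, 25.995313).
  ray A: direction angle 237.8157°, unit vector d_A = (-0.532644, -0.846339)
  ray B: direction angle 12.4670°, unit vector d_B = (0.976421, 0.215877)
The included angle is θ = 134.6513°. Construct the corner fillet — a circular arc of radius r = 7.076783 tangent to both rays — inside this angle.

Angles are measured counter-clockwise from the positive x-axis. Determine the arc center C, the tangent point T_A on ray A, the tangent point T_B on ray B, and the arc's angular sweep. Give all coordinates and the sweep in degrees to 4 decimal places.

bisector direction at 305.1413° = (0.575596,-0.817735)
center distance |VC| = r/sin(θ/2) = 7.076783/sin(67.3256°) = 7.669557
C = V + |VC|·bis = (14.8397,19.7237)
T_A = V + ((C−V)·d_A)·d_A = V + 2.9566·d_A = (8.8503,23.4931)
T_B = V + ((C−V)·d_B)·d_B = V + 2.9566·d_B = (13.3120,26.6336)
sweep = 180° − θ = 45.3487°

center=(14.8397,19.7237) T_A=(8.8503,23.4931) T_B=(13.3120,26.6336) sweep=45.3487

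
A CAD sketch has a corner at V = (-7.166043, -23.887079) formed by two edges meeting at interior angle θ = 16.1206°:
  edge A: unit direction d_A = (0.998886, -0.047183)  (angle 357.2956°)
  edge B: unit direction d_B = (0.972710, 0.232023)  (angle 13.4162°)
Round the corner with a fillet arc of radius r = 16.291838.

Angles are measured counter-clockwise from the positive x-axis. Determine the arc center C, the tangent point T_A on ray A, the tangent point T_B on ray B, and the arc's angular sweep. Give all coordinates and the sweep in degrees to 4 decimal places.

center=(108.5183,-13.0415) T_A=(107.7496,-29.3152) T_B=(104.7383,2.8057) sweep=163.8794

bisector direction at 5.3559° = (0.995634,0.093342)
center distance |VC| = r/sin(θ/2) = 16.291838/sin(8.0603°) = 116.191656
C = V + |VC|·bis = (108.5183,-13.0415)
T_A = V + ((C−V)·d_A)·d_A = V + 115.0438·d_A = (107.7496,-29.3152)
T_B = V + ((C−V)·d_B)·d_B = V + 115.0438·d_B = (104.7383,2.8057)
sweep = 180° − θ = 163.8794°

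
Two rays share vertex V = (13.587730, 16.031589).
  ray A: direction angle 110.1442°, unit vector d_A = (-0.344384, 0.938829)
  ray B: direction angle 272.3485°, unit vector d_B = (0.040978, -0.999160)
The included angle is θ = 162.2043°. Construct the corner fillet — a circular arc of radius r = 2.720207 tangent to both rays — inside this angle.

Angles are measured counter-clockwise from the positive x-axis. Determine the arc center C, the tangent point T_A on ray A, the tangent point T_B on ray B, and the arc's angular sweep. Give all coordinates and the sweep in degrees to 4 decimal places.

bisector direction at 191.2463° = (-0.980798,-0.195028)
center distance |VC| = r/sin(θ/2) = 2.720207/sin(81.1021°) = 2.753342
C = V + |VC|·bis = (10.8873,15.4946)
T_A = V + ((C−V)·d_A)·d_A = V + 0.4259·d_A = (13.4411,16.4314)
T_B = V + ((C−V)·d_B)·d_B = V + 0.4259·d_B = (13.6052,15.6061)
sweep = 180° − θ = 17.7957°

center=(10.8873,15.4946) T_A=(13.4411,16.4314) T_B=(13.6052,15.6061) sweep=17.7957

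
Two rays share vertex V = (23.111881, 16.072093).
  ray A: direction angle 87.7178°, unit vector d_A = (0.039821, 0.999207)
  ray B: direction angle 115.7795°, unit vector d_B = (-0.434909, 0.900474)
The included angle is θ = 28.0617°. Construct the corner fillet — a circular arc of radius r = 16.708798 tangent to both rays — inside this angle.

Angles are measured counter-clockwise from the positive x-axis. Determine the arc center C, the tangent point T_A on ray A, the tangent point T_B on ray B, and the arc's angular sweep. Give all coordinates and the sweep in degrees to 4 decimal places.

bisector direction at 101.7486° = (-0.203619,0.979050)
center distance |VC| = r/sin(θ/2) = 16.708798/sin(14.0308°) = 68.918089
C = V + |VC|·bis = (9.0789,83.5464)
T_A = V + ((C−V)·d_A)·d_A = V + 66.8619·d_A = (25.7744,82.8810)
T_B = V + ((C−V)·d_B)·d_B = V + 66.8619·d_B = (-5.9670,76.2796)
sweep = 180° − θ = 151.9383°

center=(9.0789,83.5464) T_A=(25.7744,82.8810) T_B=(-5.9670,76.2796) sweep=151.9383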